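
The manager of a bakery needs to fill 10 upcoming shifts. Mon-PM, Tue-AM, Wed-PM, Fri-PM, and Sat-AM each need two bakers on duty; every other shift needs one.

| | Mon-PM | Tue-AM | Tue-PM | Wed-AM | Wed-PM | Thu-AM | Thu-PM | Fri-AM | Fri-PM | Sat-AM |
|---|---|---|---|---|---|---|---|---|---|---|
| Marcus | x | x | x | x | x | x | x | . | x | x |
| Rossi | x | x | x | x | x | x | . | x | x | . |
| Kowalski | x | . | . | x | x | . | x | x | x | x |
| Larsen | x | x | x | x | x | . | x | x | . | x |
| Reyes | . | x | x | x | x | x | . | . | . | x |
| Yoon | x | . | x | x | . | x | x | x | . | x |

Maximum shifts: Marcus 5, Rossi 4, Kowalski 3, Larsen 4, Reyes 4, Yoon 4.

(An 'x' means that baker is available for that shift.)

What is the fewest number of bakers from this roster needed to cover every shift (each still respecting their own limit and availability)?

15 slots to fill and no one can take more than 5, so at least ⌈15/5⌉ = 3 bakers are needed.
Any 3 bakers together have capacity at most 5+4+4 = 13 < 15 slots, so 3 can never suffice.
Marcus, Rossi, Kowalski, and Larsen alone can cover everything: Mon-PM→Kowalski+Larsen, Tue-AM→Marcus+Rossi, Tue-PM→Marcus, Wed-AM→Rossi, Wed-PM→Kowalski+Larsen, Thu-AM→Marcus, Thu-PM→Marcus, Fri-AM→Rossi, Fri-PM→Marcus+Rossi, Sat-AM→Kowalski+Larsen.

4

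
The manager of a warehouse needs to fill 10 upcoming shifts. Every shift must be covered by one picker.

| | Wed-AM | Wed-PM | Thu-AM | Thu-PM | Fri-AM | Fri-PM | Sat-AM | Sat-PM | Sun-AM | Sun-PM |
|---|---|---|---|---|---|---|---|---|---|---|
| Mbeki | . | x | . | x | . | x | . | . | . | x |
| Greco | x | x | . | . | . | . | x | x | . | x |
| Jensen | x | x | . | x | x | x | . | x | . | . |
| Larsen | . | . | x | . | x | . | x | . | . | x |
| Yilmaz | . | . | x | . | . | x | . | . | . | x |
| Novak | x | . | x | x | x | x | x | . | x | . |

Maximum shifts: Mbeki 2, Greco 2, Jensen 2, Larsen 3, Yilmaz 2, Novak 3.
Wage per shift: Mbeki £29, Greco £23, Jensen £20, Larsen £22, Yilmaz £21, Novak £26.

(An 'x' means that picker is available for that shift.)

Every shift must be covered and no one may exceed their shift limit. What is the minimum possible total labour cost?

Sun-AM can only be covered by Novak, so that assignment is forced.
Picking the cheapest available picker for each shift independently would cost £210, but that ignores the shift limits.
An optimal schedule: Wed-AM→Greco, Wed-PM→Greco, Thu-AM→Yilmaz, Thu-PM→Jensen, Fri-AM→Larsen, Fri-PM→Yilmaz, Sat-AM→Larsen, Sat-PM→Jensen, Sun-AM→Novak, Sun-PM→Larsen.
Total: 23 + 23 + 21 + 20 + 22 + 21 + 22 + 20 + 26 + 22 = £220.

£220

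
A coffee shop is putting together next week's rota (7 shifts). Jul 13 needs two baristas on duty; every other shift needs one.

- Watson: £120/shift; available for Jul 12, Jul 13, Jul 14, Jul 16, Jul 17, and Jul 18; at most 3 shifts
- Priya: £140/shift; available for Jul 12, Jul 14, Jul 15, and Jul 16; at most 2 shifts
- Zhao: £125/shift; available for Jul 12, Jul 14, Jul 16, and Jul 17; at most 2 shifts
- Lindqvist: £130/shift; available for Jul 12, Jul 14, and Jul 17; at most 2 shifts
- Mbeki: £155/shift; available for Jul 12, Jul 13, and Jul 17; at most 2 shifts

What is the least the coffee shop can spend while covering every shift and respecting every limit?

Jul 13 can only be covered by Watson and Mbeki, so that assignment is forced.
Jul 15 can only be covered by Priya, so that assignment is forced.
Jul 18 can only be covered by Watson, so that assignment is forced.
Picking the cheapest available barista for each shift independently would cost £1015, but that ignores the shift limits.
An optimal schedule: Jul 12→Lindqvist, Jul 13→Watson+Mbeki, Jul 14→Zhao, Jul 15→Priya, Jul 16→Watson, Jul 17→Zhao, Jul 18→Watson.
Total: 130 + 120 + 155 + 125 + 140 + 120 + 125 + 120 = £1035.

£1035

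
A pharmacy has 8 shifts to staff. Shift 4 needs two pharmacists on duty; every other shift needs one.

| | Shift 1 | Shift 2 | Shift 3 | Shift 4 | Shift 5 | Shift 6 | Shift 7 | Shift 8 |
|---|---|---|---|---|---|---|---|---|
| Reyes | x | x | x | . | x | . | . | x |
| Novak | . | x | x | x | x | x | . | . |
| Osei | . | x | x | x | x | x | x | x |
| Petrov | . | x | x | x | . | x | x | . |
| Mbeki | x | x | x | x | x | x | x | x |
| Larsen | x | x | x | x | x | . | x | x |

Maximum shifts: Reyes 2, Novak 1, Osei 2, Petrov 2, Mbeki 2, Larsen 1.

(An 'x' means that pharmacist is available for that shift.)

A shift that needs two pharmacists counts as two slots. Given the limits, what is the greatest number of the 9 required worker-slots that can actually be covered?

9

Total capacity across all pharmacists is 2+1+2+2+2+1 = 10, and 9 slots are needed, so at most 9 can be filled.
An assignment achieving 9: Shift 1→Reyes, Shift 2→Petrov, Shift 3→Mbeki, Shift 4→Osei+Petrov, Shift 5→Mbeki, Shift 6→Novak, Shift 7→Osei, Shift 8→Reyes.
Loads: Reyes 2/2, Novak 1/1, Osei 2/2, Petrov 2/2, Mbeki 2/2, Larsen 0/1.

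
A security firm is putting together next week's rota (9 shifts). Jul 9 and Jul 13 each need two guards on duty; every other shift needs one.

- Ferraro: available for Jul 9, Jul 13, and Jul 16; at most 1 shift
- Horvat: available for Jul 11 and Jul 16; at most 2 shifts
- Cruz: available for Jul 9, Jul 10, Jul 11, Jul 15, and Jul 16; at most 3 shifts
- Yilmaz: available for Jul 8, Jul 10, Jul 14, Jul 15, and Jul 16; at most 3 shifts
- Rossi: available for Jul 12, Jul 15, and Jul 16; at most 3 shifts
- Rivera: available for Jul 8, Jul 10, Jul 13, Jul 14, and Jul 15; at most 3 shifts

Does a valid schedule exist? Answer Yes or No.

No

Total capacity is 15 and 11 slots are needed, so capacity alone doesn't rule it out.
Shifts {Jul 9, Jul 13} need 4 worker-slots in total, but the guards available for any of those shifts (Ferraro, Cruz, and Rivera) can supply at most 3 among them. So no valid schedule exists.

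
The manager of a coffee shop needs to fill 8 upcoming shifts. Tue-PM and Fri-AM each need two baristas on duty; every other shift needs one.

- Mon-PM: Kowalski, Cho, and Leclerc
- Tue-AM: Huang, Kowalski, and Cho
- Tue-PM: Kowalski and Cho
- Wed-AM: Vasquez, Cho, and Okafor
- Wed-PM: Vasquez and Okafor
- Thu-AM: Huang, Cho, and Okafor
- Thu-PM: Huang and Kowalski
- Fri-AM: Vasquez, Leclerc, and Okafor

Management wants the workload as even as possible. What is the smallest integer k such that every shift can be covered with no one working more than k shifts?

2

With 6 baristas and 10 worker-slots to fill, someone must work at least ⌈10/6⌉ = 2 shifts, so k ≥ 2.
k = 2 works: Mon-PM→Kowalski, Tue-AM→Huang, Tue-PM→Kowalski+Cho, Wed-AM→Vasquez, Wed-PM→Vasquez, Thu-AM→Cho, Thu-PM→Huang, Fri-AM→Leclerc+Okafor.
Loads: Huang 2, Vasquez 2, Kowalski 2, Cho 2, Leclerc 1, Okafor 1 — all ≤ 2.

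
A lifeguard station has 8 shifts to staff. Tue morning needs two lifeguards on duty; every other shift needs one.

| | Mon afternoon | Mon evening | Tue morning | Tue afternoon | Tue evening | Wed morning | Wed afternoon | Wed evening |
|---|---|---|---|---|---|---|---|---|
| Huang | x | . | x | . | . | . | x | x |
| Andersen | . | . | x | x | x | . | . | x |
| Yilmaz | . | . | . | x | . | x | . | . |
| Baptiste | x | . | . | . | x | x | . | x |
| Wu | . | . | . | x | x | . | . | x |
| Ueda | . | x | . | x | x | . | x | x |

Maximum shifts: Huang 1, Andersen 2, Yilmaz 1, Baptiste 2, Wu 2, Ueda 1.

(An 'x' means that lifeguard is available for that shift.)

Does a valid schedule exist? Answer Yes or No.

Total capacity is 9 and 9 slots are needed, so capacity alone doesn't rule it out.
Shifts {Mon evening, Tue morning, Wed afternoon} need 4 worker-slots in total, but the lifeguards available for any of those shifts (Huang, Andersen, and Ueda) can supply at most 3 among them. So no valid schedule exists.

No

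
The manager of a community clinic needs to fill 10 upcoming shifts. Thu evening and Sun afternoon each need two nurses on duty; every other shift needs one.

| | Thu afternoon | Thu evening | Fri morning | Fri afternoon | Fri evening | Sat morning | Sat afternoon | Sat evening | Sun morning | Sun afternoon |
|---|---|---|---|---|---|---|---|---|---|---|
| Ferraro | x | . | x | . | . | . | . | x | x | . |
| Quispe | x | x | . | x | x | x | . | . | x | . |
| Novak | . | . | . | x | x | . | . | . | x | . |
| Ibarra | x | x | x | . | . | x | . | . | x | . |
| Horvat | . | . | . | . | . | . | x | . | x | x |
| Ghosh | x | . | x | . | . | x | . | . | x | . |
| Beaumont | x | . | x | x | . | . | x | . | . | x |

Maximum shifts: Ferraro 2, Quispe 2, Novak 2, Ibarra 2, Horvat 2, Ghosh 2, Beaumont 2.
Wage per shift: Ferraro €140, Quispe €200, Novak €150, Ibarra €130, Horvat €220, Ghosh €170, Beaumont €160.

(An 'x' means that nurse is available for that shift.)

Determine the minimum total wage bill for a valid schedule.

€1920

Thu evening can only be covered by Quispe and Ibarra, so that assignment is forced.
Sat evening can only be covered by Ferraro, so that assignment is forced.
Sun afternoon can only be covered by Horvat and Beaumont, so that assignment is forced.
Picking the cheapest available nurse for each shift independently would cost €1830, but that ignores the shift limits.
An optimal schedule: Thu afternoon→Ghosh, Thu evening→Ibarra+Quispe, Fri morning→Ferraro, Fri afternoon→Novak, Fri evening→Novak, Sat morning→Ibarra, Sat afternoon→Beaumont, Sat evening→Ferraro, Sun morning→Ghosh, Sun afternoon→Beaumont+Horvat.
Total: 170 + 130 + 200 + 140 + 150 + 150 + 130 + 160 + 140 + 170 + 160 + 220 = €1920.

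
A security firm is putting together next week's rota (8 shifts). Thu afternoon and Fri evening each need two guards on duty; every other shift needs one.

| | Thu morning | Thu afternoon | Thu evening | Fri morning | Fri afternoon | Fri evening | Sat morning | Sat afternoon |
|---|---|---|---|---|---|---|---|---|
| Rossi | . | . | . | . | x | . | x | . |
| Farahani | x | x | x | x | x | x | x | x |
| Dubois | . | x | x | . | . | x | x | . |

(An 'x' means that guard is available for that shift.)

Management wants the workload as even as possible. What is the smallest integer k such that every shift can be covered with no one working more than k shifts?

5

With 3 guards and 10 worker-slots to fill, someone must work at least ⌈10/3⌉ = 4 shifts, so k ≥ 4.
k = 4 fails: Shifts {Thu morning, Thu afternoon, Fri morning, Fri evening, Sat afternoon} need 7 worker-slots in total, but the guards available for any of those shifts (Farahani and Dubois) can supply at most 6 among them. So no valid schedule exists.
k = 5 works: Thu morning→Farahani, Thu afternoon→Farahani+Dubois, Thu evening→Dubois, Fri morning→Farahani, Fri afternoon→Rossi, Fri evening→Farahani+Dubois, Sat morning→Rossi, Sat afternoon→Farahani.
Loads: Rossi 2, Farahani 5, Dubois 3 — all ≤ 5.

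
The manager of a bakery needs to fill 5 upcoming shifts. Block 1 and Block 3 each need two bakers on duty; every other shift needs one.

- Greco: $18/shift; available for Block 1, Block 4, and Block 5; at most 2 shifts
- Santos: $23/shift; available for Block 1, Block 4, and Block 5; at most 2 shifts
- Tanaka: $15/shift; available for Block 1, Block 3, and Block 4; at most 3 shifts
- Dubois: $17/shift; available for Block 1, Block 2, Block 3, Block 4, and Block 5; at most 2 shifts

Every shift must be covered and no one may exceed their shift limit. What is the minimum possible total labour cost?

$115

Block 2 can only be covered by Dubois, so that assignment is forced.
Block 3 can only be covered by Tanaka and Dubois, so that assignment is forced.
Picking the cheapest available baker for each shift independently would cost $113, but that ignores the shift limits.
An optimal schedule: Block 1→Tanaka+Greco, Block 2→Dubois, Block 3→Tanaka+Dubois, Block 4→Tanaka, Block 5→Greco.
Total: 15 + 18 + 17 + 15 + 17 + 15 + 18 = $115.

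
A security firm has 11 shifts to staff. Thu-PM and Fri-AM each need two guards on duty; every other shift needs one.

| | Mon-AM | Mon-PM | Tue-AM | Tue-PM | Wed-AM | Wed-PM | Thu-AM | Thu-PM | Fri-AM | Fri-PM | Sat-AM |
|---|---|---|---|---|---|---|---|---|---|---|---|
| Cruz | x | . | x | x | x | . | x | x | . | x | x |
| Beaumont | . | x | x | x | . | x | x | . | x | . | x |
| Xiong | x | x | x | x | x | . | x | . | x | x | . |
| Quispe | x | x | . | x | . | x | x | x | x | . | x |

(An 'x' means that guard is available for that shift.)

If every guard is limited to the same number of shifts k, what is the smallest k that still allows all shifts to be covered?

With 4 guards and 13 worker-slots to fill, someone must work at least ⌈13/4⌉ = 4 shifts, so k ≥ 4.
k = 4 works: Mon-AM→Cruz, Mon-PM→Beaumont, Tue-AM→Beaumont, Tue-PM→Xiong, Wed-AM→Cruz, Wed-PM→Beaumont, Thu-AM→Xiong, Thu-PM→Cruz+Quispe, Fri-AM→Beaumont+Xiong, Fri-PM→Cruz, Sat-AM→Quispe.
Loads: Cruz 4, Beaumont 4, Xiong 3, Quispe 2 — all ≤ 4.

4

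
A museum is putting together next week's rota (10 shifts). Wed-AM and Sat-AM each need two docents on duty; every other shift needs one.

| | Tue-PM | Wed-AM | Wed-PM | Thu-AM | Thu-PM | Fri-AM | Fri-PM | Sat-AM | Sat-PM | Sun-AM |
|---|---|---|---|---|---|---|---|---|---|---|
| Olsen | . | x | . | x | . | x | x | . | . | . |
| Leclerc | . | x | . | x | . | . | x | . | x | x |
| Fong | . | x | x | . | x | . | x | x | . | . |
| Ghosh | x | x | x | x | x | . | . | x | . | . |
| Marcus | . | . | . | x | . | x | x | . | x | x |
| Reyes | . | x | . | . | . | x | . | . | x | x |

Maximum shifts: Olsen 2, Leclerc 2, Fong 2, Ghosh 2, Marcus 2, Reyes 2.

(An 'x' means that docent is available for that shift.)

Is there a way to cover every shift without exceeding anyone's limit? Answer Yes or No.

No

Total capacity is 12 and 12 slots are needed, so capacity alone doesn't rule it out.
Shifts {Tue-PM, Wed-PM, Thu-PM, Sat-AM} need 5 worker-slots in total, but the docents available for any of those shifts (Fong and Ghosh) can supply at most 4 among them. So no valid schedule exists.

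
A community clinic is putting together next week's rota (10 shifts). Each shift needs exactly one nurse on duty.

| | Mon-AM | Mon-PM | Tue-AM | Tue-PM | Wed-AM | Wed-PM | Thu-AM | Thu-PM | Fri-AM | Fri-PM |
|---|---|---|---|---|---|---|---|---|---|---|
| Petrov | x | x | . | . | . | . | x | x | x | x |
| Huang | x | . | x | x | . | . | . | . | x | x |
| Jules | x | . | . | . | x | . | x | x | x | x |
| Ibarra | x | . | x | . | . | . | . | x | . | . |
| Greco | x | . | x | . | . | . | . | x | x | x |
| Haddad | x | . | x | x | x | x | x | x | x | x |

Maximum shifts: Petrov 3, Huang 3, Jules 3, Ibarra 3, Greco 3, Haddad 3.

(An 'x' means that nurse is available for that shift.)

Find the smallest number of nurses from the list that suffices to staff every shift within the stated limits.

10 slots to fill and no one can take more than 3, so at least ⌈10/3⌉ = 4 nurses are needed.
Petrov, Huang, Jules, and Haddad alone can cover everything: Mon-AM→Huang, Mon-PM→Petrov, Tue-AM→Huang, Tue-PM→Huang, Wed-AM→Jules, Wed-PM→Haddad, Thu-AM→Petrov, Thu-PM→Petrov, Fri-AM→Jules, Fri-PM→Jules.

4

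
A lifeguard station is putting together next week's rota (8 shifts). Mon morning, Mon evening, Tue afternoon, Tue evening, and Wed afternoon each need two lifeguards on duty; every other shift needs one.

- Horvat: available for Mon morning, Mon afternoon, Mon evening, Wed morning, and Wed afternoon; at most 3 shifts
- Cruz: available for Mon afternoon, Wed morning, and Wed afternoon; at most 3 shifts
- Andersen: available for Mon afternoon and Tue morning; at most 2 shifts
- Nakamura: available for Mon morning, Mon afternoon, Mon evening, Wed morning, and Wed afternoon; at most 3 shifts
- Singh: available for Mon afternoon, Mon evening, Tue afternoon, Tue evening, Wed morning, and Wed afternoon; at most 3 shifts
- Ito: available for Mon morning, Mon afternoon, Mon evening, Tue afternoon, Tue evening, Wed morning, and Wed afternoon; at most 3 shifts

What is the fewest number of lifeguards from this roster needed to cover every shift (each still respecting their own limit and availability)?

5

13 slots to fill and no one can take more than 3, so at least ⌈13/3⌉ = 5 lifeguards are needed.
Horvat, Cruz, Andersen, Singh, and Ito alone can cover everything: Mon morning→Horvat+Ito, Mon afternoon→Cruz, Mon evening→Horvat+Singh, Tue morning→Andersen, Tue afternoon→Singh+Ito, Tue evening→Singh+Ito, Wed morning→Cruz, Wed afternoon→Horvat+Cruz.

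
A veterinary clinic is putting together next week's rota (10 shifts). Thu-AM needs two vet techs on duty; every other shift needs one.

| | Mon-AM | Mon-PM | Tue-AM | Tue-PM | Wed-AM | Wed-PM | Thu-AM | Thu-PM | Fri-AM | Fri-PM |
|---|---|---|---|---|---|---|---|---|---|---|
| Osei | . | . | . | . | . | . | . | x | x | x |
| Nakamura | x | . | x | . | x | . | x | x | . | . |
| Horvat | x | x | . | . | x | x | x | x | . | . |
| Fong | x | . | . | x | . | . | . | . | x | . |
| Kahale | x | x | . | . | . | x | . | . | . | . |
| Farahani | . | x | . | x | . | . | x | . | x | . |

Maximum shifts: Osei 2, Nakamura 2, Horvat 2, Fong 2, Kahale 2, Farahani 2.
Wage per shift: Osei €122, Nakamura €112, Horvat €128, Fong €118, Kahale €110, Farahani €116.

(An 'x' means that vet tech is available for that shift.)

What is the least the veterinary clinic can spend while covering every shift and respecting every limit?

Tue-AM can only be covered by Nakamura, so that assignment is forced.
Fri-PM can only be covered by Osei, so that assignment is forced.
Picking the cheapest available vet tech for each shift independently would cost €1248, but that ignores the shift limits.
An optimal schedule: Mon-AM→Fong, Mon-PM→Kahale, Tue-AM→Nakamura, Tue-PM→Farahani, Wed-AM→Nakamura, Wed-PM→Kahale, Thu-AM→Farahani+Horvat, Thu-PM→Osei, Fri-AM→Fong, Fri-PM→Osei.
Total: 118 + 110 + 112 + 116 + 112 + 110 + 116 + 128 + 122 + 118 + 122 = €1284.

€1284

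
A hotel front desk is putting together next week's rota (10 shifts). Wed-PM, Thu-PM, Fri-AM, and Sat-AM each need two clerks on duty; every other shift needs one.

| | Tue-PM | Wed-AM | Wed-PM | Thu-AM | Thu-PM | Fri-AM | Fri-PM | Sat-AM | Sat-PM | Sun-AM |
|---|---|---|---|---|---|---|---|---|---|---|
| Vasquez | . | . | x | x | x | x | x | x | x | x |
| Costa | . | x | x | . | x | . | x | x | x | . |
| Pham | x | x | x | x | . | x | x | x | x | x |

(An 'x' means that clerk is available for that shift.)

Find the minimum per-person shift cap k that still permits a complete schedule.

With 3 clerks and 14 worker-slots to fill, someone must work at least ⌈14/3⌉ = 5 shifts, so k ≥ 5.
k = 5 works: Tue-PM→Pham, Wed-AM→Costa, Wed-PM→Vasquez+Costa, Thu-AM→Vasquez, Thu-PM→Vasquez+Costa, Fri-AM→Vasquez+Pham, Fri-PM→Costa, Sat-AM→Costa+Pham, Sat-PM→Pham, Sun-AM→Vasquez.
Loads: Vasquez 5, Costa 5, Pham 4 — all ≤ 5.

5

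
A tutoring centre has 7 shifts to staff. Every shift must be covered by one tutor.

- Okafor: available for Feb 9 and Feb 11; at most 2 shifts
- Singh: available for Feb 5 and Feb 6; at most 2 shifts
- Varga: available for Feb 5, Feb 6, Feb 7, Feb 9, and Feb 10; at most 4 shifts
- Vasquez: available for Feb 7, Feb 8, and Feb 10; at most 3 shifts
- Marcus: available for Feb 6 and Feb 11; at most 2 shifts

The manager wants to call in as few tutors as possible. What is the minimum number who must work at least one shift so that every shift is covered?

3

7 slots to fill and no one can take more than 4, so at least ⌈7/4⌉ = 2 tutors are needed.
Shifts {Feb 5, Feb 8, Feb 11} need 3 slots, but among the tutors available for them (Okafor, Singh, Varga, Vasquez, and Marcus) any 2 together supply at most 2. So 2 tutors are not enough.
Okafor, Singh, and Vasquez alone can cover everything: Feb 5→Singh, Feb 6→Singh, Feb 7→Vasquez, Feb 8→Vasquez, Feb 9→Okafor, Feb 10→Vasquez, Feb 11→Okafor.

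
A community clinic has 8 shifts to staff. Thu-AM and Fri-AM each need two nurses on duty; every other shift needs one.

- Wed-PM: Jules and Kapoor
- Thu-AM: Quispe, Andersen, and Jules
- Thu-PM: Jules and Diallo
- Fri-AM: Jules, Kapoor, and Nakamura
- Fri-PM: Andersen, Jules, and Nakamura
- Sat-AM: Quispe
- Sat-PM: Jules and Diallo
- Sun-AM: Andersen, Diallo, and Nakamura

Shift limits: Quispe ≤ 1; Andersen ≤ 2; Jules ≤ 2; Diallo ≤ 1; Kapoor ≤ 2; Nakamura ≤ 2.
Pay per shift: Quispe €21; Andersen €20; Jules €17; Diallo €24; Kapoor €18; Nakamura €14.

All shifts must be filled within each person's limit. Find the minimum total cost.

Sat-AM can only be covered by Quispe, so that assignment is forced.
Picking the cheapest available nurse for each shift independently would cost €168, but that ignores the shift limits.
An optimal schedule: Wed-PM→Kapoor, Thu-AM→Andersen+Jules, Thu-PM→Jules, Fri-AM→Kapoor+Nakamura, Fri-PM→Andersen, Sat-AM→Quispe, Sat-PM→Diallo, Sun-AM→Nakamura.
Total: 18 + 20 + 17 + 17 + 18 + 14 + 20 + 21 + 24 + 14 = €183.

€183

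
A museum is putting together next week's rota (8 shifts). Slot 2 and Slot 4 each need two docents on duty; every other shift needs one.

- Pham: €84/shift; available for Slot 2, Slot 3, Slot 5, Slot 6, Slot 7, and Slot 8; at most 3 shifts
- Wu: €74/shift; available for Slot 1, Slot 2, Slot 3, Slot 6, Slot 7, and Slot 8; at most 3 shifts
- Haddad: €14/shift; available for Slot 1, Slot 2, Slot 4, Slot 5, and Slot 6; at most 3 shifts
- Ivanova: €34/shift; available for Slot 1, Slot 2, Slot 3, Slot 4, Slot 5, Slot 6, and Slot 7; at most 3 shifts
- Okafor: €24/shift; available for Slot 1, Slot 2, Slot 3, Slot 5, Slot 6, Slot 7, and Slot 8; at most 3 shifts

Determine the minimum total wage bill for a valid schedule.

Slot 4 can only be covered by Haddad and Ivanova, so that assignment is forced.
Picking the cheapest available docent for each shift independently would cost €200, but that ignores the shift limits.
An optimal schedule: Slot 1→Haddad, Slot 2→Ivanova+Wu, Slot 3→Okafor, Slot 4→Haddad+Ivanova, Slot 5→Haddad, Slot 6→Ivanova, Slot 7→Okafor, Slot 8→Okafor.
Total: 14 + 34 + 74 + 24 + 14 + 34 + 14 + 34 + 24 + 24 = €290.

€290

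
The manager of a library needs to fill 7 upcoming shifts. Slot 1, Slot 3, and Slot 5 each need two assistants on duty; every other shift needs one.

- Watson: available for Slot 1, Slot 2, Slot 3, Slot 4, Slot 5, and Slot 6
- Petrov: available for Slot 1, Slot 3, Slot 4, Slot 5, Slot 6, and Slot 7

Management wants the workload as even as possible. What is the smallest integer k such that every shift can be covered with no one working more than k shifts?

5

With 2 assistants and 10 worker-slots to fill, someone must work at least ⌈10/2⌉ = 5 shifts, so k ≥ 5.
k = 5 works: Slot 1→Watson+Petrov, Slot 2→Watson, Slot 3→Watson+Petrov, Slot 4→Watson, Slot 5→Watson+Petrov, Slot 6→Petrov, Slot 7→Petrov.
Loads: Watson 5, Petrov 5 — all ≤ 5.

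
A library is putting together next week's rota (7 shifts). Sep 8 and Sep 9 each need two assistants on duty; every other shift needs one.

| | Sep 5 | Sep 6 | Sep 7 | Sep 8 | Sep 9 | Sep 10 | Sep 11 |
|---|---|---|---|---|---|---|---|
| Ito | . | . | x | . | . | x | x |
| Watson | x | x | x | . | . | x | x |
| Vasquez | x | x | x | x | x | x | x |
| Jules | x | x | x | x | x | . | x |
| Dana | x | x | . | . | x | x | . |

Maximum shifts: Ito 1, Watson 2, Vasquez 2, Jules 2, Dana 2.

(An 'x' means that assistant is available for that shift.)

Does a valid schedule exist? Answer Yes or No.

Yes

Sep 8 can only be covered by Vasquez and Jules, so that assignment is forced.
One valid schedule: Sep 5→Watson, Sep 6→Dana, Sep 7→Ito, Sep 8→Vasquez+Jules, Sep 9→Vasquez+Jules, Sep 10→Dana, Sep 11→Watson.
Loads: Ito 1/1, Watson 2/2, Vasquez 2/2, Jules 2/2, Dana 2/2 — all within limits.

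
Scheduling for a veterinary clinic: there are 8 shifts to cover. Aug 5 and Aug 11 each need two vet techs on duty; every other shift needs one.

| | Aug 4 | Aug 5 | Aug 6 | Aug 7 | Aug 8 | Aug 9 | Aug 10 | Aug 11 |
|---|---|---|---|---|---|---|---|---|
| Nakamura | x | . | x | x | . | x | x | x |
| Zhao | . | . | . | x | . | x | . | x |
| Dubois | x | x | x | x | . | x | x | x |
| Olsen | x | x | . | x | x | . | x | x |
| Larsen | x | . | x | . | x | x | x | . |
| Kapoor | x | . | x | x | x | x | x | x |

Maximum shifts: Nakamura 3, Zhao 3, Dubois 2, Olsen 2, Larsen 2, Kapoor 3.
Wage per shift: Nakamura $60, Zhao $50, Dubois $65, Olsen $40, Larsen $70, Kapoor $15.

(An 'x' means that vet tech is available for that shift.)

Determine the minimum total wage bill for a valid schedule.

Aug 5 can only be covered by Dubois and Olsen, so that assignment is forced.
Picking the cheapest available vet tech for each shift independently would cost $250, but that ignores the shift limits.
An optimal schedule: Aug 4→Kapoor, Aug 5→Olsen+Dubois, Aug 6→Kapoor, Aug 7→Zhao, Aug 8→Kapoor, Aug 9→Zhao, Aug 10→Olsen, Aug 11→Zhao+Nakamura.
Total: 15 + 40 + 65 + 15 + 50 + 15 + 50 + 40 + 50 + 60 = $400.

$400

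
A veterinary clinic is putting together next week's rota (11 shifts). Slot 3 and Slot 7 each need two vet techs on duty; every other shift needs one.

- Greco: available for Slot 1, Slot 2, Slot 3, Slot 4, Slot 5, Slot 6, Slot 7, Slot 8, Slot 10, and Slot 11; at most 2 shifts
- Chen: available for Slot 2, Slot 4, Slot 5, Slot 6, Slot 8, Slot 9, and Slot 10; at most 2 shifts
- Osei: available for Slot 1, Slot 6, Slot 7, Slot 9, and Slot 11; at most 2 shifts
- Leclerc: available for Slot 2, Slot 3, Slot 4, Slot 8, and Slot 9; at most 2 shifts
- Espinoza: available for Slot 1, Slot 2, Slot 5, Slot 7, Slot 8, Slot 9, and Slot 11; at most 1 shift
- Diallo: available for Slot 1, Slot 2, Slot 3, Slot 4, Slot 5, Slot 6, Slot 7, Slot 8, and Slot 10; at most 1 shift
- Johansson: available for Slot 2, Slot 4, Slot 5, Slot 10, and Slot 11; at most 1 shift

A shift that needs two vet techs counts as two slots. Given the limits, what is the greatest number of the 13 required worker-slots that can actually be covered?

Total capacity across all vet techs is 2+2+2+2+1+1+1 = 11, and 13 slots are needed, so at most 11 can be filled.
An assignment achieving 11: Slot 1→Greco, Slot 3→Greco+Leclerc, Slot 4→Leclerc, Slot 5→Johansson, Slot 6→Chen, Slot 7→Osei+Espinoza, Slot 9→Chen, Slot 10→Diallo, Slot 11→Osei.
Loads: Greco 2/2, Chen 2/2, Osei 2/2, Leclerc 2/2, Espinoza 1/1, Diallo 1/1, Johansson 1/1.

11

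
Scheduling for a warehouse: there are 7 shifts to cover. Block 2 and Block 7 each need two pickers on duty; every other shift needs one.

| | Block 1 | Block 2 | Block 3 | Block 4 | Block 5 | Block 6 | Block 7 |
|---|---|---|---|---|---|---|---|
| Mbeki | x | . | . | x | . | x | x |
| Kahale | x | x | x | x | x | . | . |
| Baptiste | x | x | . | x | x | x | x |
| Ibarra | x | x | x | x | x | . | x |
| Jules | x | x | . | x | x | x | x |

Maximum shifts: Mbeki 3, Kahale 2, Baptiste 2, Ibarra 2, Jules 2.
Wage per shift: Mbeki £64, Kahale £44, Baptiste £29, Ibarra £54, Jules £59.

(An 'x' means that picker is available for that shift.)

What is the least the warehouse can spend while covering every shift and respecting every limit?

Picking the cheapest available picker for each shift independently would cost £316, but that ignores the shift limits.
An optimal schedule: Block 1→Kahale, Block 2→Ibarra+Jules, Block 3→Kahale, Block 4→Ibarra, Block 5→Baptiste, Block 6→Baptiste, Block 7→Jules+Mbeki.
Total: 44 + 54 + 59 + 44 + 54 + 29 + 29 + 59 + 64 = £436.

£436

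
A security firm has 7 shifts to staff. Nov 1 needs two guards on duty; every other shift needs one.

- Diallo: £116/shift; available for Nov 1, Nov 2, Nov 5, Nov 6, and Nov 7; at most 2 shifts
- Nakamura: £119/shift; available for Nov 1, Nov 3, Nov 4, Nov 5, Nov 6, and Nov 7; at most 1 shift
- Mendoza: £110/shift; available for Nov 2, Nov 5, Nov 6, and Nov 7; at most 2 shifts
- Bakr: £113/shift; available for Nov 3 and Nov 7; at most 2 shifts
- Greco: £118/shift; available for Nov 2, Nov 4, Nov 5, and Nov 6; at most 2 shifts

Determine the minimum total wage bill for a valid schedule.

£915

Nov 1 can only be covered by Diallo and Nakamura, so that assignment is forced.
Picking the cheapest available guard for each shift independently would cost £906, but that ignores the shift limits.
An optimal schedule: Nov 1→Diallo+Nakamura, Nov 2→Diallo, Nov 3→Bakr, Nov 4→Greco, Nov 5→Mendoza, Nov 6→Mendoza, Nov 7→Bakr.
Total: 116 + 119 + 116 + 113 + 118 + 110 + 110 + 113 = £915.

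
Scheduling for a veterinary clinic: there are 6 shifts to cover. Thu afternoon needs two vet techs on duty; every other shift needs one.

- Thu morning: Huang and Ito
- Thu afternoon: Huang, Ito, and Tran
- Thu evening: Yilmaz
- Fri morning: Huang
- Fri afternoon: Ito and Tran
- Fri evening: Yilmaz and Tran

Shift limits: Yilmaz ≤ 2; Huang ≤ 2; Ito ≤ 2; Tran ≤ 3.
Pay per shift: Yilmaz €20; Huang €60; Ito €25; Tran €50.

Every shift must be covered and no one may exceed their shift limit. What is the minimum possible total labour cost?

Thu evening can only be covered by Yilmaz, so that assignment is forced.
Fri morning can only be covered by Huang, so that assignment is forced.
Picking the cheapest available vet tech for each shift independently would cost €225, but that ignores the shift limits.
An optimal schedule: Thu morning→Ito, Thu afternoon→Ito+Tran, Thu evening→Yilmaz, Fri morning→Huang, Fri afternoon→Tran, Fri evening→Yilmaz.
Total: 25 + 25 + 50 + 20 + 60 + 50 + 20 = €250.

€250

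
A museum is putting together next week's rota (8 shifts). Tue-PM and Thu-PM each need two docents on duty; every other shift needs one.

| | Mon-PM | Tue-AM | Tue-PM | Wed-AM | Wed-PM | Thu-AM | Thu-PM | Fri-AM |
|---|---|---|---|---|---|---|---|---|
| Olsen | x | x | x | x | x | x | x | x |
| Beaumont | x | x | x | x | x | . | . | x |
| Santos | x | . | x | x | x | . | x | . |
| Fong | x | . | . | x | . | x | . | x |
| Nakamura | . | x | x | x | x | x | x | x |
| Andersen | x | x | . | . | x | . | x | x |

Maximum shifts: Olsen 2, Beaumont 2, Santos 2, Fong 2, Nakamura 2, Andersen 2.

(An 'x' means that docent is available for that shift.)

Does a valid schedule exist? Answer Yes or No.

One valid schedule: Mon-PM→Beaumont, Tue-AM→Olsen, Tue-PM→Santos+Nakamura, Wed-AM→Beaumont, Wed-PM→Santos, Thu-AM→Olsen, Thu-PM→Nakamura+Andersen, Fri-AM→Fong.
Loads: Olsen 2/2, Beaumont 2/2, Santos 2/2, Fong 1/2, Nakamura 2/2, Andersen 1/2 — all within limits.

Yes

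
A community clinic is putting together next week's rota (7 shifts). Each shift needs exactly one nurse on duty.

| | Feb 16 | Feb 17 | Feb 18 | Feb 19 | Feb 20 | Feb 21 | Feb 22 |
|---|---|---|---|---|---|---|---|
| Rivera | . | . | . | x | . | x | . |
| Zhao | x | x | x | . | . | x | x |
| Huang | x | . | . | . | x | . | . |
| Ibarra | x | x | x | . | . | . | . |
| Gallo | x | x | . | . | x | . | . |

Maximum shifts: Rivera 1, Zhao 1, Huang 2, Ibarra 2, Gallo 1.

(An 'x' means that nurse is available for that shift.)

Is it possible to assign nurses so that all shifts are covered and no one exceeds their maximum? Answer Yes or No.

No

Total capacity is 7 and 7 slots are needed, so capacity alone doesn't rule it out.
Shifts {Feb 19, Feb 21, Feb 22} need 3 worker-slots in total, but the nurses available for any of those shifts (Rivera and Zhao) can supply at most 2 among them. So no valid schedule exists.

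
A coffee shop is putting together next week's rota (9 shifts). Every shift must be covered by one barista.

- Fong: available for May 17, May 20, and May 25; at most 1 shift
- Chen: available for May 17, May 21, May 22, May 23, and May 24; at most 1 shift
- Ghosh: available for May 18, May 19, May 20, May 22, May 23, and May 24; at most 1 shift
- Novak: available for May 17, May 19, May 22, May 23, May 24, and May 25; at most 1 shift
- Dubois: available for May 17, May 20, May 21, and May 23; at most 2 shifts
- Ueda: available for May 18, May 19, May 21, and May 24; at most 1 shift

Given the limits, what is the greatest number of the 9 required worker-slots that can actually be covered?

7

Total capacity across all baristas is 1+1+1+1+2+1 = 7, and 9 slots are needed, so at most 7 can be filled.
An assignment achieving 7: May 17→Dubois, May 18→Ghosh, May 19→Novak, May 20→Dubois, May 21→Chen, May 24→Ueda, May 25→Fong.
Loads: Fong 1/1, Chen 1/1, Ghosh 1/1, Novak 1/1, Dubois 2/2, Ueda 1/1.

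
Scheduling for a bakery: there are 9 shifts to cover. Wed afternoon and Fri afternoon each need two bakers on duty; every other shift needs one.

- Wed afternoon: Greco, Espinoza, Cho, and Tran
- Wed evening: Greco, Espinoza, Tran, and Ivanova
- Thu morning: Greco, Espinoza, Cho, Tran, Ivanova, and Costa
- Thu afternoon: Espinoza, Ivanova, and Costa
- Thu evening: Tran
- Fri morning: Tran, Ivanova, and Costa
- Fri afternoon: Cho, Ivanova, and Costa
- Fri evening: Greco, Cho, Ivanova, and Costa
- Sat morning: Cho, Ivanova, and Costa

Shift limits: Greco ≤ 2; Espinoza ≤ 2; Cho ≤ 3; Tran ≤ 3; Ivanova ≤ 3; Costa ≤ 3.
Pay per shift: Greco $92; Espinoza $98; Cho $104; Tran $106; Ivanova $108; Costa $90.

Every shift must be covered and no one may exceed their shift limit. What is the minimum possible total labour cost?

$1068

Thu evening can only be covered by Tran, so that assignment is forced.
Picking the cheapest available baker for each shift independently would cost $1032, but that ignores the shift limits.
An optimal schedule: Wed afternoon→Espinoza+Cho, Wed evening→Greco, Thu morning→Espinoza, Thu afternoon→Costa, Thu evening→Tran, Fri morning→Costa, Fri afternoon→Costa+Cho, Fri evening→Greco, Sat morning→Cho.
Total: 98 + 104 + 92 + 98 + 90 + 106 + 90 + 90 + 104 + 92 + 104 = $1068.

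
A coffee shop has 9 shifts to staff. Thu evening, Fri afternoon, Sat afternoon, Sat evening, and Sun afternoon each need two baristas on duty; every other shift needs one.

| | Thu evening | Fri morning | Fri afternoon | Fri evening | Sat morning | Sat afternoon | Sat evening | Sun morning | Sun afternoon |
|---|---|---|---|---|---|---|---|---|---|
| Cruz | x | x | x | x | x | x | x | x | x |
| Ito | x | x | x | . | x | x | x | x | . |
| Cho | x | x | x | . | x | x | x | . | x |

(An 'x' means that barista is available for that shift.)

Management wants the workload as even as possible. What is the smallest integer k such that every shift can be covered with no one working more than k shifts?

With 3 baristas and 14 worker-slots to fill, someone must work at least ⌈14/3⌉ = 5 shifts, so k ≥ 5.
k = 5 works: Thu evening→Cruz+Ito, Fri morning→Cruz, Fri afternoon→Ito+Cho, Fri evening→Cruz, Sat morning→Ito, Sat afternoon→Ito+Cho, Sat evening→Ito+Cho, Sun morning→Cruz, Sun afternoon→Cruz+Cho.
Loads: Cruz 5, Ito 5, Cho 4 — all ≤ 5.

5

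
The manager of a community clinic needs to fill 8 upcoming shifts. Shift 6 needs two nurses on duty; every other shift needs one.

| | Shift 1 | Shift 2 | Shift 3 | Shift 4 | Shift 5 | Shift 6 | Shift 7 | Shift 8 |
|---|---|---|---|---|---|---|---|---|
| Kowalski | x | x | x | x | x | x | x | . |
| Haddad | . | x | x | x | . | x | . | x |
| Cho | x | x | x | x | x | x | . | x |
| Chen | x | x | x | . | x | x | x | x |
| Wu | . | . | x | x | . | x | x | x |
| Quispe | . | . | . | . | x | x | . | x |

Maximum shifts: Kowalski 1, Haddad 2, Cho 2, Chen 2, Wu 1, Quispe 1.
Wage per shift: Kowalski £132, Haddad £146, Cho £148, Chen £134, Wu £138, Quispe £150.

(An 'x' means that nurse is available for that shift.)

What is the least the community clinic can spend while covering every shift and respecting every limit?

£1276

Picking the cheapest available nurse for each shift independently would cost £1192, but that ignores the shift limits.
An optimal schedule: Shift 1→Kowalski, Shift 2→Haddad, Shift 3→Cho, Shift 4→Haddad, Shift 5→Cho, Shift 6→Wu+Quispe, Shift 7→Chen, Shift 8→Chen.
Total: 132 + 146 + 148 + 146 + 148 + 138 + 150 + 134 + 134 = £1276.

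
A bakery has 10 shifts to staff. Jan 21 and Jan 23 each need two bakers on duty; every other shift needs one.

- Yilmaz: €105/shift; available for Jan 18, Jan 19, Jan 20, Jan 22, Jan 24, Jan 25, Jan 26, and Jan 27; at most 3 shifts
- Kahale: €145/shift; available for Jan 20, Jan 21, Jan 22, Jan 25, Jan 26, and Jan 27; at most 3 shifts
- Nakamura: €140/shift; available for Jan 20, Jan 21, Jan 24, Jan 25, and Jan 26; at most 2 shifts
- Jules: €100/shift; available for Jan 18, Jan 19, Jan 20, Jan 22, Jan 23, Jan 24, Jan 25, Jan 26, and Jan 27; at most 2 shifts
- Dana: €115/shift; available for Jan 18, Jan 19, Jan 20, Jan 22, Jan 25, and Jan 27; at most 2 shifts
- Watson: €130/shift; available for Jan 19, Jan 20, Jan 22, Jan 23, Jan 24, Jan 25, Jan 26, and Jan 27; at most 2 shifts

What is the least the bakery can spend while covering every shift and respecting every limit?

Jan 21 can only be covered by Kahale and Nakamura, so that assignment is forced.
Jan 23 can only be covered by Jules and Watson, so that assignment is forced.
Picking the cheapest available baker for each shift independently would cost €1315, but that ignores the shift limits.
An optimal schedule: Jan 18→Jules, Jan 19→Yilmaz, Jan 20→Dana, Jan 21→Nakamura+Kahale, Jan 22→Yilmaz, Jan 23→Jules+Watson, Jan 24→Yilmaz, Jan 25→Nakamura, Jan 26→Watson, Jan 27→Dana.
Total: 100 + 105 + 115 + 140 + 145 + 105 + 100 + 130 + 105 + 140 + 130 + 115 = €1430.

€1430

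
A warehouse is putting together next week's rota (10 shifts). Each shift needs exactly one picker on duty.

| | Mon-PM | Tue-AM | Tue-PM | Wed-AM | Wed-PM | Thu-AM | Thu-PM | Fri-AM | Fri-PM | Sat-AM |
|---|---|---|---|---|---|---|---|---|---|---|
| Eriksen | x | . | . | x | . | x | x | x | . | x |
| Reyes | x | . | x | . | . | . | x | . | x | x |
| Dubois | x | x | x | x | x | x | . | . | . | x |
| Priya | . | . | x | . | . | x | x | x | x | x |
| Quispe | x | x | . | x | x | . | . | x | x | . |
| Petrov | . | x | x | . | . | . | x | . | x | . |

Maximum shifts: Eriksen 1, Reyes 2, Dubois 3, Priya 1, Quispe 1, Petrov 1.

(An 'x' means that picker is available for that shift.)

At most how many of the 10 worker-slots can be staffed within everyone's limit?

9

Total capacity across all pickers is 1+2+3+1+1+1 = 9, and 10 slots are needed, so at most 9 can be filled.
An assignment achieving 9: Mon-PM→Reyes, Tue-AM→Dubois, Tue-PM→Reyes, Wed-AM→Eriksen, Wed-PM→Dubois, Thu-AM→Dubois, Thu-PM→Petrov, Fri-AM→Priya, Fri-PM→Quispe.
Loads: Eriksen 1/1, Reyes 2/2, Dubois 3/3, Priya 1/1, Quispe 1/1, Petrov 1/1.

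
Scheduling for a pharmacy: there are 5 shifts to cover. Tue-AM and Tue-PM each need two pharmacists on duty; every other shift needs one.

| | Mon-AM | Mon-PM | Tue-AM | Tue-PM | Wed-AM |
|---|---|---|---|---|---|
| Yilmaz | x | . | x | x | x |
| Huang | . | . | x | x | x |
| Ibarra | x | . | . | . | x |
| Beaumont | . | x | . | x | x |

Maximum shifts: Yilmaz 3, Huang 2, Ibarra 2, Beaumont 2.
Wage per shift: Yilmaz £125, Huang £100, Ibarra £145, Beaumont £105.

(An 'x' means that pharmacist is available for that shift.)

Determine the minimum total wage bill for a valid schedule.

£785

Mon-PM can only be covered by Beaumont, so that assignment is forced.
Tue-AM can only be covered by Yilmaz and Huang, so that assignment is forced.
Picking the cheapest available pharmacist for each shift independently would cost £760, but that ignores the shift limits.
An optimal schedule: Mon-AM→Yilmaz, Mon-PM→Beaumont, Tue-AM→Huang+Yilmaz, Tue-PM→Huang+Beaumont, Wed-AM→Yilmaz.
Total: 125 + 105 + 100 + 125 + 100 + 105 + 125 = £785.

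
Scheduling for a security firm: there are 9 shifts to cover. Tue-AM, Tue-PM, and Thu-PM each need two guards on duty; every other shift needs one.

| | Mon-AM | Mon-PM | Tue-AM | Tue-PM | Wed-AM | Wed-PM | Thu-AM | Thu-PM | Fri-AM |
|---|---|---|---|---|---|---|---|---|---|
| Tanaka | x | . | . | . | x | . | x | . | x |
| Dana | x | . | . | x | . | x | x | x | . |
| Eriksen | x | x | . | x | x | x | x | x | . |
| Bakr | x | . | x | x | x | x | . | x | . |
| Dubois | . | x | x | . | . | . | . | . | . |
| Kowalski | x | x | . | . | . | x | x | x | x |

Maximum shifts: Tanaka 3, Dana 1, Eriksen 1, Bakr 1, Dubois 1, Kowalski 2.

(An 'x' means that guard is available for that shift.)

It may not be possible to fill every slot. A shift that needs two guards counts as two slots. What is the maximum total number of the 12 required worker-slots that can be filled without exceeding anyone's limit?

9

Total capacity across all guards is 3+1+1+1+1+2 = 9, and 12 slots are needed, so at most 9 can be filled.
An assignment achieving 9: Mon-PM→Eriksen, Tue-AM→Bakr+Dubois, Tue-PM→Dana, Wed-AM→Tanaka, Wed-PM→Kowalski, Thu-AM→Tanaka, Thu-PM→Kowalski, Fri-AM→Tanaka.
Loads: Tanaka 3/3, Dana 1/1, Eriksen 1/1, Bakr 1/1, Dubois 1/1, Kowalski 2/2.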